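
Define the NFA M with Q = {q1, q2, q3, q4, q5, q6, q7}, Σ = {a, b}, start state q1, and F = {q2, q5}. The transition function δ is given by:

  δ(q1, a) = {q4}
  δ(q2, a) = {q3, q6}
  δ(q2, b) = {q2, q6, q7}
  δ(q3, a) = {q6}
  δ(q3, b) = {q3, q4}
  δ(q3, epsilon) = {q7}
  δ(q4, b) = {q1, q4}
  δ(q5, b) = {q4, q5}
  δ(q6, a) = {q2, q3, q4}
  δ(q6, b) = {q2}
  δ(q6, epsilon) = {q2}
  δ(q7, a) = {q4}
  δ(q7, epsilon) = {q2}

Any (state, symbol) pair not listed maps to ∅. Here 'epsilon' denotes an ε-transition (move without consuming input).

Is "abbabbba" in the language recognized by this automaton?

Start in {q1}.
Read 'a': {q1} → {q4}.
Read 'b': {q4} → {q1, q4}.
Read 'b': {q1, q4} → {q1, q4}.
Read 'a': {q1, q4} → {q4}.
Read 'b': {q4} → {q1, q4}.
Read 'b': {q1, q4} → {q1, q4}.
Read 'b': {q1, q4} → {q1, q4}.
Read 'a': {q1, q4} → {q4}.
The final set {q4} contains no accepting state.

No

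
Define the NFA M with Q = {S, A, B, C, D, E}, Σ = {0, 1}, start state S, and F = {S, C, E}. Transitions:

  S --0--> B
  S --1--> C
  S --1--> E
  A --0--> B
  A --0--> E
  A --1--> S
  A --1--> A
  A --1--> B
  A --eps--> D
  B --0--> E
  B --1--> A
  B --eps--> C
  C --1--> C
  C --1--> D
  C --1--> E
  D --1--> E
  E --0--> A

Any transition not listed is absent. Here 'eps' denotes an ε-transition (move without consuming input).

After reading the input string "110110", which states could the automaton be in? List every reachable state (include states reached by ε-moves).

{A, B, C, D, E}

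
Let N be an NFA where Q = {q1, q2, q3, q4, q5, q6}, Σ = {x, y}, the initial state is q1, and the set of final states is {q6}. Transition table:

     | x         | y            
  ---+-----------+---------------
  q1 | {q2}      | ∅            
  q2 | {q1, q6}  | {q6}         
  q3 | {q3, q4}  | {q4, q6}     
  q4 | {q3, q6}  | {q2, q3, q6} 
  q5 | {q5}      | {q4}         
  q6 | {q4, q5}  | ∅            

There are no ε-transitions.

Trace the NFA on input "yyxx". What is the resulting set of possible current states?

∅

Start in {q1}.
Read 'y': q1→∅; now ∅.
The set is empty and remains empty for the remaining 3 symbols.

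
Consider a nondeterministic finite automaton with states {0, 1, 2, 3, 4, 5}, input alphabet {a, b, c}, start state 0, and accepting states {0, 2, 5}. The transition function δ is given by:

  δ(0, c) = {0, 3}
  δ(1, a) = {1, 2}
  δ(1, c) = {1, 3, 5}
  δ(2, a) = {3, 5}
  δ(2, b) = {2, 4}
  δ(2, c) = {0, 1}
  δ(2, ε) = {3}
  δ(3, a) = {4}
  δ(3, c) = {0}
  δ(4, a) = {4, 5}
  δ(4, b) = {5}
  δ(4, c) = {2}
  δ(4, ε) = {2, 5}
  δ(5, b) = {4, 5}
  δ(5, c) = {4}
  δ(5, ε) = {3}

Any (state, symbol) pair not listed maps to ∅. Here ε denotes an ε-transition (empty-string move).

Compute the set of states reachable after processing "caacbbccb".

Start in {0}.
Read 'c': 0→{0, 3}; now {0, 3}.
Read 'a': 0→∅, 3→{4}; union {4}; ε-closure = {2, 3, 4, 5}.
Read 'a': 2→{3, 5}, 3→{4}, 4→{4, 5}, 5→∅; union {3, 4, 5}; ε-closure = {2, 3, 4, 5}.
Read 'c': 2→{0, 1}, 3→{0}, 4→{2}, 5→{4}; union {0, 1, 2, 4}; ε-closure = {0, 1, 2, 3, 4, 5}.
Read 'b': 0→∅, 1→∅, 2→{2, 4}, 3→∅, 4→{5}, 5→{4, 5}; union {2, 4, 5}; ε-closure = {2, 3, 4, 5}.
Read 'b': 2→{2, 4}, 3→∅, 4→{5}, 5→{4, 5}; union {2, 4, 5}; ε-closure = {2, 3, 4, 5}.
Read 'c': 2→{0, 1}, 3→{0}, 4→{2}, 5→{4}; union {0, 1, 2, 4}; ε-closure = {0, 1, 2, 3, 4, 5}.
Read 'c': 0→{0, 3}, 1→{1, 3, 5}, 2→{0, 1}, 3→{0}, 4→{2}, 5→{4}; now {0, 1, 2, 3, 4, 5}.
Read 'b': 0→∅, 1→∅, 2→{2, 4}, 3→∅, 4→{5}, 5→{4, 5}; union {2, 4, 5}; ε-closure = {2, 3, 4, 5}.

{2, 3, 4, 5}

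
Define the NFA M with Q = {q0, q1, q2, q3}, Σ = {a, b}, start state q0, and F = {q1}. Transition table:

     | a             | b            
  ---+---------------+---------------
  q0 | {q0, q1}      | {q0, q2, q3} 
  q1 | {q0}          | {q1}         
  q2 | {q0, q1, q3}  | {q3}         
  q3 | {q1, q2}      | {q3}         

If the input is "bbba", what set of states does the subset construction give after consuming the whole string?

{q0, q1, q2, q3}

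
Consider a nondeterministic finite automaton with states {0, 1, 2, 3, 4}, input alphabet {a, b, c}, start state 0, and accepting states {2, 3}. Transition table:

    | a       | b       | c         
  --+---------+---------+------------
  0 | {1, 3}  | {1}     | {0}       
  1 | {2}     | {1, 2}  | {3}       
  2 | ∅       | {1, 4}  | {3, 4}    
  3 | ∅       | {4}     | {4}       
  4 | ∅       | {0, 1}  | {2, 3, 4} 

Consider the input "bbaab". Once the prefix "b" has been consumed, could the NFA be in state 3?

Start in {0}.
Read 'b': {0} → {1}.
State 3 is not in {1}.

No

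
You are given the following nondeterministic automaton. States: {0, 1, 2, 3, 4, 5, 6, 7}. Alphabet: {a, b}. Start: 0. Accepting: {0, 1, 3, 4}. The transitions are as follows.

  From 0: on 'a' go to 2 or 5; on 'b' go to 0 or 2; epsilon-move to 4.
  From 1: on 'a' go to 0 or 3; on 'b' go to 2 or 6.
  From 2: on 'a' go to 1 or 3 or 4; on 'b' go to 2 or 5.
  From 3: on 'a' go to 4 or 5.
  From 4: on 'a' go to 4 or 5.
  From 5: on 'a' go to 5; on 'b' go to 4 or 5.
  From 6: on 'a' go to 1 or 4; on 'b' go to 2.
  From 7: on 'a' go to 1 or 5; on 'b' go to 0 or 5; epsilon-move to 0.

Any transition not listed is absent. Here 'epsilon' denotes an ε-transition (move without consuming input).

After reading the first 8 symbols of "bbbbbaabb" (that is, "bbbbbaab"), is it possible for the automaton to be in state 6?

Start: ε-closure({0}) = {0, 4}.
Read 'b': 0→{0, 2}, 4→∅; union {0, 2}; ε-closure = {0, 2, 4}.
Read 'b': 0→{0, 2}, 2→{2, 5}, 4→∅; union {0, 2, 5}; ε-closure = {0, 2, 4, 5}.
Read 'b': 0→{0, 2}, 2→{2, 5}, 4→∅, 5→{4, 5}; now {0, 2, 4, 5}.
Read 'b': 0→{0, 2}, 2→{2, 5}, 4→∅, 5→{4, 5}; now {0, 2, 4, 5}.
Read 'b': 0→{0, 2}, 2→{2, 5}, 4→∅, 5→{4, 5}; now {0, 2, 4, 5}.
Read 'a': 0→{2, 5}, 2→{1, 3, 4}, 4→{4, 5}, 5→{5}; now {1, 2, 3, 4, 5}.
Read 'a': 1→{0, 3}, 2→{1, 3, 4}, 3→{4, 5}, 4→{4, 5}, 5→{5}; now {0, 1, 3, 4, 5}.
Read 'b': 0→{0, 2}, 1→{2, 6}, 3→∅, 4→∅, 5→{4, 5}; now {0, 2, 4, 5, 6}.
State 6 is in {0, 2, 4, 5, 6}.

Yes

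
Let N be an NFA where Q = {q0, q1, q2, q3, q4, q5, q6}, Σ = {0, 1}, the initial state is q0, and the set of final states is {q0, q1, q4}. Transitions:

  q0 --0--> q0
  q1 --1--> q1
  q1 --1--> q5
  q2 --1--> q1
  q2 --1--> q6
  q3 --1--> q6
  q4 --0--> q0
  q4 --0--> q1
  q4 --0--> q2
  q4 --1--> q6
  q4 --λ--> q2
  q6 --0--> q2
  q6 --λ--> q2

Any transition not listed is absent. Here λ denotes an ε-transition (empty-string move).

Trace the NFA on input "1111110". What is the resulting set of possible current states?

Start in {q0}.
Read '1': {q0} → ∅.
The set is empty and remains empty for the remaining 6 symbols.

∅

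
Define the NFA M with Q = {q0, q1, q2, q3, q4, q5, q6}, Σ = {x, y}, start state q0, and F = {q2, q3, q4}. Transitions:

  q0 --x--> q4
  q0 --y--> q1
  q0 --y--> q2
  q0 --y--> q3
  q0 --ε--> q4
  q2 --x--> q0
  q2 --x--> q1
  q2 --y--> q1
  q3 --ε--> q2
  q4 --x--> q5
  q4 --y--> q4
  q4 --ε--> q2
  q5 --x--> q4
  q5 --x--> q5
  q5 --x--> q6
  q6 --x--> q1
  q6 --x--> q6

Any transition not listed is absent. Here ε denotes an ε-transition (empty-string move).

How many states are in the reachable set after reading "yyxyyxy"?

4

Start: ε-closure({q0}) = {q0, q2, q4}.
Read 'y': {q0, q2, q4} → {q1, q2, q3, q4}.
Read 'y': {q1, q2, q3, q4} → {q1, q2, q4}.
Read 'x': {q1, q2, q4} → {q0, q1, q2, q4, q5}.
Read 'y': {q0, q1, q2, q4, q5} → {q1, q2, q3, q4}.
Read 'y': {q1, q2, q3, q4} → {q1, q2, q4}.
Read 'x': {q1, q2, q4} → {q0, q1, q2, q4, q5}.
Read 'y': {q0, q1, q2, q4, q5} → {q1, q2, q3, q4}.
That set has 4 states.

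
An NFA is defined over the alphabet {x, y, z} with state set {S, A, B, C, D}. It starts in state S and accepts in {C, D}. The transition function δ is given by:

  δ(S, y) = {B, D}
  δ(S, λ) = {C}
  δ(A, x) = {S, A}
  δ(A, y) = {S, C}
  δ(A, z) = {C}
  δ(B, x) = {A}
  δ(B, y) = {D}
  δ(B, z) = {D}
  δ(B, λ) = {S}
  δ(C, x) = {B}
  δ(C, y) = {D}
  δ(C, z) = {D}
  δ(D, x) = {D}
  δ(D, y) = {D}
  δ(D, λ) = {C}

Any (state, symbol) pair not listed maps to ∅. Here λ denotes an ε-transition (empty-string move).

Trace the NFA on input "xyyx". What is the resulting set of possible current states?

{S, A, B, C, D}

Start: ε-closure({S}) = {S, C}.
Read 'x': S→∅, C→{B}; union {B}; ε-closure = {S, B, C}.
Read 'y': S→{B, D}, B→{D}, C→{D}; union {B, D}; ε-closure = {S, B, C, D}.
Read 'y': S→{B, D}, B→{D}, C→{D}, D→{D}; union {B, D}; ε-closure = {S, B, C, D}.
Read 'x': S→∅, B→{A}, C→{B}, D→{D}; union {A, B, D}; ε-closure = {S, A, B, C, D}.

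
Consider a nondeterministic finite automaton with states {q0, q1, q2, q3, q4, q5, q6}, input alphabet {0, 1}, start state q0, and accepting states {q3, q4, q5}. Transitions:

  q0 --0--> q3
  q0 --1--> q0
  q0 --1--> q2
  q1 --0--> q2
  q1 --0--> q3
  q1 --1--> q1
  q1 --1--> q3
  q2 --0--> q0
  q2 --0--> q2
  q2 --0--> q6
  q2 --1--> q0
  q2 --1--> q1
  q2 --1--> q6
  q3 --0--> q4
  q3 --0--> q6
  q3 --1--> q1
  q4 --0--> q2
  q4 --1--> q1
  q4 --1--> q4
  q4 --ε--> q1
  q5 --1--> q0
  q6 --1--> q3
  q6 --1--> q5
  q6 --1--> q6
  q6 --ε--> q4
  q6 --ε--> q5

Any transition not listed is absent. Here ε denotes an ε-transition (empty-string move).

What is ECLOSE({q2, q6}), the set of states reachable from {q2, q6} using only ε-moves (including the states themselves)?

Begin with {q2, q6}.
ε-move q6 → q4; add q4.
ε-move q6 → q5; add q5.
ε-move q4 → q1; add q1.

{q1, q2, q4, q5, q6}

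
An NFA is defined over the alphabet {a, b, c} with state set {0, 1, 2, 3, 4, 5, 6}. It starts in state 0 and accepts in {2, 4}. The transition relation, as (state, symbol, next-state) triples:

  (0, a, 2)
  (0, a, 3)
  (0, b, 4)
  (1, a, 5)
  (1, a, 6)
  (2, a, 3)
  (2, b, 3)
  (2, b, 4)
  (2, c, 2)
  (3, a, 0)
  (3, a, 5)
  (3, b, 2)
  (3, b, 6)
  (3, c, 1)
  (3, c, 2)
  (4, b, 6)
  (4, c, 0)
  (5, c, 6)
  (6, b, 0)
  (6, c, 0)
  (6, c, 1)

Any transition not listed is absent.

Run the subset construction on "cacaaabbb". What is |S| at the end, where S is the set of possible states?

Start in {0}.
Read 'c': {0} → ∅.
The set is empty and remains empty for the remaining 8 symbols.
That set has 0 states.

0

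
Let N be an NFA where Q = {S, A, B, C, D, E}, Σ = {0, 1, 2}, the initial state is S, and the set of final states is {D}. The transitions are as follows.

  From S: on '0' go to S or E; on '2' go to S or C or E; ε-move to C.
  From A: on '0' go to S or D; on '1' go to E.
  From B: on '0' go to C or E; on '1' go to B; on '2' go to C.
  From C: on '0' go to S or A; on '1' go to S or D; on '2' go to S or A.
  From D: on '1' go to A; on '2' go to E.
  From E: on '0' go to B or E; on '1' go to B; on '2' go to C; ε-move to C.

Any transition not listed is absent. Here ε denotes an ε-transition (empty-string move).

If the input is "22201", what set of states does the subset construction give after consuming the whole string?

Start: ε-closure({S}) = {S, C}.
Read '2': {S, C} → {S, A, C, E}.
Read '2': {S, A, C, E} → {S, A, C, E}.
Read '2': {S, A, C, E} → {S, A, C, E}.
Read '0': {S, A, C, E} → {S, A, B, C, D, E}.
Read '1': {S, A, B, C, D, E} → {S, A, B, C, D, E}.

{S, A, B, C, D, E}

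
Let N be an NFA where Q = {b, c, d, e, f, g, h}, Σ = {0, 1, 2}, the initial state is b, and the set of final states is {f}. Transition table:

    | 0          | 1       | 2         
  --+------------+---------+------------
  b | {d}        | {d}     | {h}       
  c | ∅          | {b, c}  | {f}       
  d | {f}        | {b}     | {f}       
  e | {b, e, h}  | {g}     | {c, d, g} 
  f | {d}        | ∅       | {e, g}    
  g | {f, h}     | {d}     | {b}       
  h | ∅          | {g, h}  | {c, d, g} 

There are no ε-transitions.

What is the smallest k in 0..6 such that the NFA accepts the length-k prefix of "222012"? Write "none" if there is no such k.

3

Start in {b}.
Read '2': {b} → {h}.
Read '2': {h} → {c, d, g}.
Read '2': {c, d, g} → {b, f}.
None of the earlier sets intersect F, but {b, f} does.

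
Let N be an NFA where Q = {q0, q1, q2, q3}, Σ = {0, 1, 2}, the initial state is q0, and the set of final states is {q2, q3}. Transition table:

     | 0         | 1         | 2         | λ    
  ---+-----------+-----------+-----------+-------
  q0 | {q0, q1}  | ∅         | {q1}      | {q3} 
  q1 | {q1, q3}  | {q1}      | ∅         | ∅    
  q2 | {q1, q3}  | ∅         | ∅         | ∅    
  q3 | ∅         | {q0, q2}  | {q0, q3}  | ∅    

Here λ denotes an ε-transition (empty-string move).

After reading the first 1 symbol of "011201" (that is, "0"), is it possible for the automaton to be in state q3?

Yes

Start: ε-closure({q0}) = {q0, q3}.
Read '0': {q0, q3} → {q0, q1, q3}.
State q3 is in {q0, q1, q3}.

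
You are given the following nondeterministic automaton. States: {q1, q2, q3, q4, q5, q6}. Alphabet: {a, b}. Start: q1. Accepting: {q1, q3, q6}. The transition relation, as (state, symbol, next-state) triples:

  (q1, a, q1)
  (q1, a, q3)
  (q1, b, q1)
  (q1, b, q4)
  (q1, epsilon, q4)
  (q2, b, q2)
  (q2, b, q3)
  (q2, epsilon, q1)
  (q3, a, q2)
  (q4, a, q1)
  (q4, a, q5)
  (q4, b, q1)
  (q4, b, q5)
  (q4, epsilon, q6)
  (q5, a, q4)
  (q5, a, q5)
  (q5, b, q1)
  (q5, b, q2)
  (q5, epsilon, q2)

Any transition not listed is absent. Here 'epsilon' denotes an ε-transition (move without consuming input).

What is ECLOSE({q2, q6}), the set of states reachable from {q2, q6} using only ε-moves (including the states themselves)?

Begin with {q2, q6}.
ε-move q2 → q1; add q1.
ε-move q1 → q4; add q4.

{q1, q2, q4, q6}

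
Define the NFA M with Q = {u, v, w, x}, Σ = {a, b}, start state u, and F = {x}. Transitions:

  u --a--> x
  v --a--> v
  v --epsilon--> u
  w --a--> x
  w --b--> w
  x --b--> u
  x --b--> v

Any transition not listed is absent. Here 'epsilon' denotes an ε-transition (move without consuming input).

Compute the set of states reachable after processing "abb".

Start in {u}.
Read 'a': {u} → {x}.
Read 'b': {x} → {u, v}.
Read 'b': {u, v} → ∅.

∅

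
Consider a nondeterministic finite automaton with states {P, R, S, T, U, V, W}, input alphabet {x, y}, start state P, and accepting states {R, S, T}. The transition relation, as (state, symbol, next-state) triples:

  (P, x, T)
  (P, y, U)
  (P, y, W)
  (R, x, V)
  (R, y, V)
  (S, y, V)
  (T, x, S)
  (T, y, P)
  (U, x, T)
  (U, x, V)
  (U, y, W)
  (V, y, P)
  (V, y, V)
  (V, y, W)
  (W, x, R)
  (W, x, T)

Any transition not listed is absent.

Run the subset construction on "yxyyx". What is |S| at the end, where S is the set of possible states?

Start in {P}.
Read 'y': P→{U, W}; now {U, W}.
Read 'x': U→{T, V}, W→{R, T}; now {R, T, V}.
Read 'y': R→{V}, T→{P}, V→{P, V, W}; now {P, V, W}.
Read 'y': P→{U, W}, V→{P, V, W}, W→∅; now {P, U, V, W}.
Read 'x': P→{T}, U→{T, V}, V→∅, W→{R, T}; now {R, T, V}.
That set has 3 states.

3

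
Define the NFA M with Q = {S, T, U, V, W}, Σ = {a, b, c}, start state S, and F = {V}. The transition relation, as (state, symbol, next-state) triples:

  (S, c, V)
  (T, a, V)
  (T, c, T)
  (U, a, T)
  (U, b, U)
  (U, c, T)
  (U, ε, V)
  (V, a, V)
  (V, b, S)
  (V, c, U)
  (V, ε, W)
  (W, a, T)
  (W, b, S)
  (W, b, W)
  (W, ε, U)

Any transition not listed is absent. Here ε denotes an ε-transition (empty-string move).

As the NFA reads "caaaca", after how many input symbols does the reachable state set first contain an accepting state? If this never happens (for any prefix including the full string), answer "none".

Start in {S}.
Read 'c': {S} → {U, V, W}.
None of the earlier sets intersect F, but {U, V, W} does.

1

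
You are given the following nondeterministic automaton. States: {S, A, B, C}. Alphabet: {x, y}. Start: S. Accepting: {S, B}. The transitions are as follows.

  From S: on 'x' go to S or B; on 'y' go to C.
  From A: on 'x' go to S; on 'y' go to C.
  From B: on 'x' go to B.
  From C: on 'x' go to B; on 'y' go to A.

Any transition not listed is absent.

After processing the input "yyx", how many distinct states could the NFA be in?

1

Start in {S}.
Read 'y': S→{C}; now {C}.
Read 'y': C→{A}; now {A}.
Read 'x': A→{S}; now {S}.
That set has 1 state.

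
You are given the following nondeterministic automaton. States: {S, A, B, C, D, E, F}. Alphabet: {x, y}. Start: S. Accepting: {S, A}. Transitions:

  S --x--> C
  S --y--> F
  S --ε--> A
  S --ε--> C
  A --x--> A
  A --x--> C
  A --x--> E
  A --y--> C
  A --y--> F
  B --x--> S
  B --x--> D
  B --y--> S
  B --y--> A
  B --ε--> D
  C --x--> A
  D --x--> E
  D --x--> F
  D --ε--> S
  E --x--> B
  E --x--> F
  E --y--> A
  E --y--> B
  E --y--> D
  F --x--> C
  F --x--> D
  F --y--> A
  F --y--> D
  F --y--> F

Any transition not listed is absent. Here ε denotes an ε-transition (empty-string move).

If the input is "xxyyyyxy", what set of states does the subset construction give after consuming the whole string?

{S, A, B, C, D, F}

Start: ε-closure({S}) = {S, A, C}.
Read 'x': S→{C}, A→{A, C, E}, C→{A}; now {A, C, E}.
Read 'x': A→{A, C, E}, C→{A}, E→{B, F}; union {A, B, C, E, F}; ε-closure = {S, A, B, C, D, E, F}.
Read 'y': S→{F}, A→{C, F}, B→{S, A}, C→∅, D→∅, E→{A, B, D}, F→{A, D, F}; now {S, A, B, C, D, F}.
Read 'y': S→{F}, A→{C, F}, B→{S, A}, C→∅, D→∅, F→{A, D, F}; now {S, A, C, D, F}.
Read 'y': S→{F}, A→{C, F}, C→∅, D→∅, F→{A, D, F}; union {A, C, D, F}; ε-closure = {S, A, C, D, F}.
Read 'y': S→{F}, A→{C, F}, C→∅, D→∅, F→{A, D, F}; union {A, C, D, F}; ε-closure = {S, A, C, D, F}.
Read 'x': S→{C}, A→{A, C, E}, C→{A}, D→{E, F}, F→{C, D}; union {A, C, D, E, F}; ε-closure = {S, A, C, D, E, F}.
Read 'y': S→{F}, A→{C, F}, C→∅, D→∅, E→{A, B, D}, F→{A, D, F}; union {A, B, C, D, F}; ε-closure = {S, A, B, C, D, F}.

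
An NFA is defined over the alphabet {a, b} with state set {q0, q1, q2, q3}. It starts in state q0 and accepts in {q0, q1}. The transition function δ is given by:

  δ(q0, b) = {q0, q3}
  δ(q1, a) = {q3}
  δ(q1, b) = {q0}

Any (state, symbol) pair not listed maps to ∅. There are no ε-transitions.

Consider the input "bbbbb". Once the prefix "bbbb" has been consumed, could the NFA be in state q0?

Yes

Start in {q0}.
Read 'b': {q0} → {q0, q3}.
Read 'b': {q0, q3} → {q0, q3}.
Read 'b': {q0, q3} → {q0, q3}.
Read 'b': {q0, q3} → {q0, q3}.
State q0 is in {q0, q3}.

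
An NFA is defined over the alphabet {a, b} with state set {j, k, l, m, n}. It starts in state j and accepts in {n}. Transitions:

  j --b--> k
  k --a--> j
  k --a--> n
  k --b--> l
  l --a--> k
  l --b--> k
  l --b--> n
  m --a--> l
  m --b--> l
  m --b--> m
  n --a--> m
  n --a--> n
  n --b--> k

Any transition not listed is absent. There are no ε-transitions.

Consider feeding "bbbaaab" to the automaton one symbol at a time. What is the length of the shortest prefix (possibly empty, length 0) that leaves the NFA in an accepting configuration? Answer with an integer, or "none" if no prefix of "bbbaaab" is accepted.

Start in {j}.
Read 'b': j→{k}; now {k}.
Read 'b': k→{l}; now {l}.
Read 'b': l→{k, n}; now {k, n}.
None of the earlier sets intersect F, but {k, n} does.

3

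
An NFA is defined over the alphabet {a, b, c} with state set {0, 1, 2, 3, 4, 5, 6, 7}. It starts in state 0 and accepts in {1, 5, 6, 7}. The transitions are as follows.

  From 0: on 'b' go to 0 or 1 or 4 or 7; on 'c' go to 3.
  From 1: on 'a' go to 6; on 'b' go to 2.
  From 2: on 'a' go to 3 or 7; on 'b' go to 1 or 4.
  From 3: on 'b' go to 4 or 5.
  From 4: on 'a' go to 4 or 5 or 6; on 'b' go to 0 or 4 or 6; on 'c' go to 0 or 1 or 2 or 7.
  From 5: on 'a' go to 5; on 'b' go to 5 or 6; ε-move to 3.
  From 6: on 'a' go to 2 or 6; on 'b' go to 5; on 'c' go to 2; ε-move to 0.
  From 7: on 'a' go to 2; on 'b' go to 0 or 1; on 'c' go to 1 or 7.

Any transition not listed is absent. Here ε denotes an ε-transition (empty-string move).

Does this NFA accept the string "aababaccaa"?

No

Start in {0}.
Read 'a': {0} → ∅.
The set is empty and remains empty for the remaining 9 symbols.
The final set ∅ contains no accepting state.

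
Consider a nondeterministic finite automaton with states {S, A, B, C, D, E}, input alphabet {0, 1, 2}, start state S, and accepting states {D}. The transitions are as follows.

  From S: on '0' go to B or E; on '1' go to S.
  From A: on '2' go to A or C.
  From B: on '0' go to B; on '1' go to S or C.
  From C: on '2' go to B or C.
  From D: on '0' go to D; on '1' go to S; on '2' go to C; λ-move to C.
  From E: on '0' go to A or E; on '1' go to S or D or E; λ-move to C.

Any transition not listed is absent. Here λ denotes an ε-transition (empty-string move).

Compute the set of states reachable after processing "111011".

{S, C, D, E}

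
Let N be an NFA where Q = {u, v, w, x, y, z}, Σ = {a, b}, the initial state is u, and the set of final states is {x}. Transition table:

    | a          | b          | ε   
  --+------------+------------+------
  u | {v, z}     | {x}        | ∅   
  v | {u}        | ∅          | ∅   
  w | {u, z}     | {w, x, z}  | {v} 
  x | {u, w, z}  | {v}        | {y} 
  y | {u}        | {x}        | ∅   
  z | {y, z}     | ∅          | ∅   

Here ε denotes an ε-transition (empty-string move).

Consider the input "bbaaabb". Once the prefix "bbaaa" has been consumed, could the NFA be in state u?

Yes

Start in {u}.
Read 'b': u→{x}; union {x}; ε-closure = {x, y}.
Read 'b': x→{v}, y→{x}; union {v, x}; ε-closure = {v, x, y}.
Read 'a': v→{u}, x→{u, w, z}, y→{u}; union {u, w, z}; ε-closure = {u, v, w, z}.
Read 'a': u→{v, z}, v→{u}, w→{u, z}, z→{y, z}; now {u, v, y, z}.
Read 'a': u→{v, z}, v→{u}, y→{u}, z→{y, z}; now {u, v, y, z}.
State u is in {u, v, y, z}.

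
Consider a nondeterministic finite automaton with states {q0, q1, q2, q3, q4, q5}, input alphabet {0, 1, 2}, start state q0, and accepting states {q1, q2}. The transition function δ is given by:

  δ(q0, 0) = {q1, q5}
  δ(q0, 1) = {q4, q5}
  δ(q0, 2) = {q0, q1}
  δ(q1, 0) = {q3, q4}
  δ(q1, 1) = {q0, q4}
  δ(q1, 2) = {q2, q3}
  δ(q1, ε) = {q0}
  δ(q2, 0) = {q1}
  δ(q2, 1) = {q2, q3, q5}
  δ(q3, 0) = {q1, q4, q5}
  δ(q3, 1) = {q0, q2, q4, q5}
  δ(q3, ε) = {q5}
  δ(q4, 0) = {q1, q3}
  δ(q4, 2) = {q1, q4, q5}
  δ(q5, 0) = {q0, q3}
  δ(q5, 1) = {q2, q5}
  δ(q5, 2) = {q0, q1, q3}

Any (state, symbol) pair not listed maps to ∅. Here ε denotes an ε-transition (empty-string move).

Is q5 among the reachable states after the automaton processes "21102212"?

Yes

Start in {q0}.
Read '2': q0→{q0, q1}; now {q0, q1}.
Read '1': q0→{q4, q5}, q1→{q0, q4}; now {q0, q4, q5}.
Read '1': q0→{q4, q5}, q4→∅, q5→{q2, q5}; now {q2, q4, q5}.
Read '0': q2→{q1}, q4→{q1, q3}, q5→{q0, q3}; union {q0, q1, q3}; ε-closure = {q0, q1, q3, q5}.
Read '2': q0→{q0, q1}, q1→{q2, q3}, q3→∅, q5→{q0, q1, q3}; union {q0, q1, q2, q3}; ε-closure = {q0, q1, q2, q3, q5}.
Read '2': q0→{q0, q1}, q1→{q2, q3}, q2→∅, q3→∅, q5→{q0, q1, q3}; union {q0, q1, q2, q3}; ε-closure = {q0, q1, q2, q3, q5}.
Read '1': q0→{q4, q5}, q1→{q0, q4}, q2→{q2, q3, q5}, q3→{q0, q2, q4, q5}, q5→{q2, q5}; now {q0, q2, q3, q4, q5}.
Read '2': q0→{q0, q1}, q2→∅, q3→∅, q4→{q1, q4, q5}, q5→{q0, q1, q3}; now {q0, q1, q3, q4, q5}.
State q5 is in {q0, q1, q3, q4, q5}.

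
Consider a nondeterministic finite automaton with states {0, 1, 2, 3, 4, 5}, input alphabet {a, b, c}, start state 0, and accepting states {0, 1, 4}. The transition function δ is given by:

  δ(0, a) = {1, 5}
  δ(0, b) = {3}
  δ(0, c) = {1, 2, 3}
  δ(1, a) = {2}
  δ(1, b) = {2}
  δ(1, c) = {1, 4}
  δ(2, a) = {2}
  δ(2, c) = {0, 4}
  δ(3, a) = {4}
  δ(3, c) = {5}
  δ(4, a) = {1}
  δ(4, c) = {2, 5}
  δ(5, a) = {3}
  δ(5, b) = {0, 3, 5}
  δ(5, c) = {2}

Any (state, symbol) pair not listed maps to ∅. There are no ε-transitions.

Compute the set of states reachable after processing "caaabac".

Start in {0}.
Read 'c': {0} → {1, 2, 3}.
Read 'a': {1, 2, 3} → {2, 4}.
Read 'a': {2, 4} → {1, 2}.
Read 'a': {1, 2} → {2}.
Read 'b': {2} → ∅.
The set is empty and remains empty for the remaining 2 symbols.

∅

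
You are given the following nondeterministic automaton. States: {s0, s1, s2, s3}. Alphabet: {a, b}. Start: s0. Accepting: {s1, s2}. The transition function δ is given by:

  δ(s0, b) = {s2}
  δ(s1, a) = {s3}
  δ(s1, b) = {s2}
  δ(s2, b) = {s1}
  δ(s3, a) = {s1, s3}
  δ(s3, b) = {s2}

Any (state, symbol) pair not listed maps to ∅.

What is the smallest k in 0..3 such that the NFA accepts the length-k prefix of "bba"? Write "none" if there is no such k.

Start in {s0}.
Read 'b': {s0} → {s2}.
None of the earlier sets intersect F, but {s2} does.

1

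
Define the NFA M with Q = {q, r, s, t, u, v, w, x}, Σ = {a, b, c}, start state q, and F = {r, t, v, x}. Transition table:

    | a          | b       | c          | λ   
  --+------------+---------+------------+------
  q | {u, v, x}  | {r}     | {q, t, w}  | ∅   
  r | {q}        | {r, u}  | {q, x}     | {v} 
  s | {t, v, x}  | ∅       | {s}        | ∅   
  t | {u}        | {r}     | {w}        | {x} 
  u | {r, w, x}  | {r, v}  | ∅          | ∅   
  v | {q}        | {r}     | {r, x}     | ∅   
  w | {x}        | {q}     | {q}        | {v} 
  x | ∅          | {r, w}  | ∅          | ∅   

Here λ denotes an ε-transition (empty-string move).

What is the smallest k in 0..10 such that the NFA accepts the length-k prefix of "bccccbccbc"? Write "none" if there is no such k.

1

Start in {q}.
Read 'b': q→{r}; union {r}; ε-closure = {r, v}.
None of the earlier sets intersect F, but {r, v} does.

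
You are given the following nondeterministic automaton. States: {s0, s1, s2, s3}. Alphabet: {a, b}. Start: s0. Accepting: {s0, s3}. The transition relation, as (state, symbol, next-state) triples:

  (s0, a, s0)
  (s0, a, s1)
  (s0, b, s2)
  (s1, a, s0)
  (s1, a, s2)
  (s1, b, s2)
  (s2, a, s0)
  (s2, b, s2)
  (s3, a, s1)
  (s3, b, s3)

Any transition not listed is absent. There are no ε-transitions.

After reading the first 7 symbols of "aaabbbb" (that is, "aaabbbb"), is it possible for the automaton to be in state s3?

No

Start in {s0}.
Read 'a': s0→{s0, s1}; now {s0, s1}.
Read 'a': s0→{s0, s1}, s1→{s0, s2}; now {s0, s1, s2}.
Read 'a': s0→{s0, s1}, s1→{s0, s2}, s2→{s0}; now {s0, s1, s2}.
Read 'b': s0→{s2}, s1→{s2}, s2→{s2}; now {s2}.
Read 'b': s2→{s2}; now {s2}.
Read 'b': s2→{s2}; now {s2}.
Read 'b': s2→{s2}; now {s2}.
State s3 is not in {s2}.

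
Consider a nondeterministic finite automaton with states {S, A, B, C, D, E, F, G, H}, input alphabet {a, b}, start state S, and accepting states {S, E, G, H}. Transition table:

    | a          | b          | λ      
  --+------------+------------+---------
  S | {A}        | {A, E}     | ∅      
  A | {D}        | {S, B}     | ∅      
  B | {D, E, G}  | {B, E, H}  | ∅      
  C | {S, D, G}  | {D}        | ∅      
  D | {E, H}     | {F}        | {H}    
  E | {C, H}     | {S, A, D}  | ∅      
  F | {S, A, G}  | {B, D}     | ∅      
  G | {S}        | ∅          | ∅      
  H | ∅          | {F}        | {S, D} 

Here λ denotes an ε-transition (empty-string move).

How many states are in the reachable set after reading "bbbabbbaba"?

7

Start in {S}.
Read 'b': S→{A, E}; now {A, E}.
Read 'b': A→{S, B}, E→{S, A, D}; union {S, A, B, D}; ε-closure = {S, A, B, D, H}.
Read 'b': S→{A, E}, A→{S, B}, B→{B, E, H}, D→{F}, H→{F}; union {S, A, B, E, F, H}; ε-closure = {S, A, B, D, E, F, H}.
Read 'a': S→{A}, A→{D}, B→{D, E, G}, D→{E, H}, E→{C, H}, F→{S, A, G}, H→∅; now {S, A, C, D, E, G, H}.
Read 'b': S→{A, E}, A→{S, B}, C→{D}, D→{F}, E→{S, A, D}, G→∅, H→{F}; union {S, A, B, D, E, F}; ε-closure = {S, A, B, D, E, F, H}.
Read 'b': S→{A, E}, A→{S, B}, B→{B, E, H}, D→{F}, E→{S, A, D}, F→{B, D}, H→{F}; now {S, A, B, D, E, F, H}.
Read 'b': S→{A, E}, A→{S, B}, B→{B, E, H}, D→{F}, E→{S, A, D}, F→{B, D}, H→{F}; now {S, A, B, D, E, F, H}.
Read 'a': S→{A}, A→{D}, B→{D, E, G}, D→{E, H}, E→{C, H}, F→{S, A, G}, H→∅; now {S, A, C, D, E, G, H}.
Read 'b': S→{A, E}, A→{S, B}, C→{D}, D→{F}, E→{S, A, D}, G→∅, H→{F}; union {S, A, B, D, E, F}; ε-closure = {S, A, B, D, E, F, H}.
Read 'a': S→{A}, A→{D}, B→{D, E, G}, D→{E, H}, E→{C, H}, F→{S, A, G}, H→∅; now {S, A, C, D, E, G, H}.
That set has 7 states.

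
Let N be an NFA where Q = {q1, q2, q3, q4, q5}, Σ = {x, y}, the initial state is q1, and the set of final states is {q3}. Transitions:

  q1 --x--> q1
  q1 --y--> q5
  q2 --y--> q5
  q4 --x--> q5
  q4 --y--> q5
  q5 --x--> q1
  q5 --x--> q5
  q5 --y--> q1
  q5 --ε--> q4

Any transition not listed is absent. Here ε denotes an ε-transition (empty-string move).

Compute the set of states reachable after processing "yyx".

Start in {q1}.
Read 'y': q1→{q5}; union {q5}; ε-closure = {q4, q5}.
Read 'y': q4→{q5}, q5→{q1}; union {q1, q5}; ε-closure = {q1, q4, q5}.
Read 'x': q1→{q1}, q4→{q5}, q5→{q1, q5}; union {q1, q5}; ε-closure = {q1, q4, q5}.

{q1, q4, q5}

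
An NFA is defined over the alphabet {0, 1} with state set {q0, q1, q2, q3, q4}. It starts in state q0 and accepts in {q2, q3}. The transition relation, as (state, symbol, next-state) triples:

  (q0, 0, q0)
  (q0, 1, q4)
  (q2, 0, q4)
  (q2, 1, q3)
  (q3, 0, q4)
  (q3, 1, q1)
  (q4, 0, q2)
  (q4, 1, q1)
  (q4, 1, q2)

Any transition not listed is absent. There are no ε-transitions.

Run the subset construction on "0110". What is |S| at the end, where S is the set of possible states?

Start in {q0}.
Read '0': q0→{q0}; now {q0}.
Read '1': q0→{q4}; now {q4}.
Read '1': q4→{q1, q2}; now {q1, q2}.
Read '0': q1→∅, q2→{q4}; now {q4}.
That set has 1 state.

1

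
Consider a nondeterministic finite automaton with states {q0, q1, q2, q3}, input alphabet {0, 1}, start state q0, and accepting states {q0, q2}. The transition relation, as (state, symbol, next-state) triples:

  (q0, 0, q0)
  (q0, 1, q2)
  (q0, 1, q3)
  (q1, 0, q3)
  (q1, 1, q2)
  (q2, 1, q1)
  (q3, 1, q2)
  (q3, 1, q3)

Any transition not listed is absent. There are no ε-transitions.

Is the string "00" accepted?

Yes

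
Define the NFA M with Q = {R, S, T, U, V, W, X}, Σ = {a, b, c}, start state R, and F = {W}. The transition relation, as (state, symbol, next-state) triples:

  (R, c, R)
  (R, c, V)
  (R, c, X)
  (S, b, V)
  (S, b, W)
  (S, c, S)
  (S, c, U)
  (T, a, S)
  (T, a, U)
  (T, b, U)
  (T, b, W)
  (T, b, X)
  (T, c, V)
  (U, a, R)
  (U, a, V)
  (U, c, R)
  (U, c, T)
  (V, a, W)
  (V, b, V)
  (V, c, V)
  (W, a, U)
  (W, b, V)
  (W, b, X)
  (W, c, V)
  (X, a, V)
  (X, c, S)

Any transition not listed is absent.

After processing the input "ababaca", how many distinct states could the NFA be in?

0

Start in {R}.
Read 'a': R→∅; now ∅.
The set is empty and remains empty for the remaining 6 symbols.
That set has 0 states.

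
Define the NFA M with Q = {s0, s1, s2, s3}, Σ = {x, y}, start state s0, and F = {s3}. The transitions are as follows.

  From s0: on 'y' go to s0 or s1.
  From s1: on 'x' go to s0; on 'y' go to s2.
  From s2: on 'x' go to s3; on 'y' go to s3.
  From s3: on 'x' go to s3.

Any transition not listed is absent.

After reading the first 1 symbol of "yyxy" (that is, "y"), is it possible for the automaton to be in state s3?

No

Start in {s0}.
Read 'y': s0→{s0, s1}; now {s0, s1}.
State s3 is not in {s0, s1}.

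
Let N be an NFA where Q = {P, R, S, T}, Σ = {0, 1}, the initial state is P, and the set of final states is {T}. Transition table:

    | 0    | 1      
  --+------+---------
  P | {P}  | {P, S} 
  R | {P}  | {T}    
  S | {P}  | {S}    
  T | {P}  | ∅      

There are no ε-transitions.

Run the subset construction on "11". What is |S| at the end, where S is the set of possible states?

Start in {P}.
Read '1': P→{P, S}; now {P, S}.
Read '1': P→{P, S}, S→{S}; now {P, S}.
That set has 2 states.

2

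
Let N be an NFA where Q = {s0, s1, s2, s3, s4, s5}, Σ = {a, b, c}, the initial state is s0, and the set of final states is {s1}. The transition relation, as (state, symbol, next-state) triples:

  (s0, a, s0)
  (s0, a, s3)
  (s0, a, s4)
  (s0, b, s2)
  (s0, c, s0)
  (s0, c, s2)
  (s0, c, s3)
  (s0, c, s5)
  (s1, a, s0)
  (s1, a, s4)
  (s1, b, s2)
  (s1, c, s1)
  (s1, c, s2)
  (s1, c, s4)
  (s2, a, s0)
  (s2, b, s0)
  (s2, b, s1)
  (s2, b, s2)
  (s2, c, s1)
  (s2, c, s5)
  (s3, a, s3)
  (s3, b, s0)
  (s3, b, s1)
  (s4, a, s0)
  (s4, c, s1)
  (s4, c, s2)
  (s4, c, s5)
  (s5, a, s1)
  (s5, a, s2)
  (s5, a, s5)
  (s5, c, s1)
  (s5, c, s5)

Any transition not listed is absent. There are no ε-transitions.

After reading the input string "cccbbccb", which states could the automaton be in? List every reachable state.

{s0, s1, s2}

Start in {s0}.
Read 'c': s0→{s0, s2, s3, s5}; now {s0, s2, s3, s5}.
Read 'c': s0→{s0, s2, s3, s5}, s2→{s1, s5}, s3→∅, s5→{s1, s5}; now {s0, s1, s2, s3, s5}.
Read 'c': s0→{s0, s2, s3, s5}, s1→{s1, s2, s4}, s2→{s1, s5}, s3→∅, s5→{s1, s5}; now {s0, s1, s2, s3, s4, s5}.
Read 'b': s0→{s2}, s1→{s2}, s2→{s0, s1, s2}, s3→{s0, s1}, s4→∅, s5→∅; now {s0, s1, s2}.
Read 'b': s0→{s2}, s1→{s2}, s2→{s0, s1, s2}; now {s0, s1, s2}.
Read 'c': s0→{s0, s2, s3, s5}, s1→{s1, s2, s4}, s2→{s1, s5}; now {s0, s1, s2, s3, s4, s5}.
Read 'c': s0→{s0, s2, s3, s5}, s1→{s1, s2, s4}, s2→{s1, s5}, s3→∅, s4→{s1, s2, s5}, s5→{s1, s5}; now {s0, s1, s2, s3, s4, s5}.
Read 'b': s0→{s2}, s1→{s2}, s2→{s0, s1, s2}, s3→{s0, s1}, s4→∅, s5→∅; now {s0, s1, s2}.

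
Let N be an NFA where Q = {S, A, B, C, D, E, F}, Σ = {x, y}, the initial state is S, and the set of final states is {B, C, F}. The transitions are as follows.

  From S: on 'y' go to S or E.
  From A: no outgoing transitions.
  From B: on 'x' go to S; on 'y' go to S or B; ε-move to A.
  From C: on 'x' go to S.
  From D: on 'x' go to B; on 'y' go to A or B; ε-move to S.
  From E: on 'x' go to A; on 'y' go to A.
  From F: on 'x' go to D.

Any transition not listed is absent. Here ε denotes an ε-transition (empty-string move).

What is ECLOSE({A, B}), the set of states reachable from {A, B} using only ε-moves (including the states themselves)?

{A, B}

Begin with {A, B}.
No ε-moves leave this set, so the closure equals the set itself.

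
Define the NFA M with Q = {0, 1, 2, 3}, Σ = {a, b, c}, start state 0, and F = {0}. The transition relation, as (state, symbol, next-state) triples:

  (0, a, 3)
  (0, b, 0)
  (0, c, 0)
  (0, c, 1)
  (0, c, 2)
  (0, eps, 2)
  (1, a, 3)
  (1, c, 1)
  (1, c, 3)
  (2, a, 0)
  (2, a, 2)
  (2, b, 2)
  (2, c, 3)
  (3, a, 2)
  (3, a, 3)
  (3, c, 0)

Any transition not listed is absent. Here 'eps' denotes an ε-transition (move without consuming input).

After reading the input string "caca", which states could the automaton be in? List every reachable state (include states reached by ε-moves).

{0, 2, 3}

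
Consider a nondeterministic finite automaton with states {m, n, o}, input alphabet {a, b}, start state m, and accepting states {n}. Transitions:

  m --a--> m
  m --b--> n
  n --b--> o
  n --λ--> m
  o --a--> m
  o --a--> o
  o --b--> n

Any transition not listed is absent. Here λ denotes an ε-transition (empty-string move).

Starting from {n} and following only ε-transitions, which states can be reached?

Begin with {n}.
ε-move n → m; add m.

{m, n}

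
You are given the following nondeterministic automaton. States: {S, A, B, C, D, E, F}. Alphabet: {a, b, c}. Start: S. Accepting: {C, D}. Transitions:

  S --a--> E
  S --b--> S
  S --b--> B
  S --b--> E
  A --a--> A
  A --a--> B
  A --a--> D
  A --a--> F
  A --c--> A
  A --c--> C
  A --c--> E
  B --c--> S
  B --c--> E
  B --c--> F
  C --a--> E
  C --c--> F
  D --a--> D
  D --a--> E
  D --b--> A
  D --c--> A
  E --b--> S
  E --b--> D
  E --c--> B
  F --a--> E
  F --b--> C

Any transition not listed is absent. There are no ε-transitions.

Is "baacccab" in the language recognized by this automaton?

Start in {S}.
Read 'b': {S} → {S, B, E}.
Read 'a': {S, B, E} → {E}.
Read 'a': {E} → ∅.
The set is empty and remains empty for the remaining 5 symbols.
The final set ∅ contains no accepting state.

No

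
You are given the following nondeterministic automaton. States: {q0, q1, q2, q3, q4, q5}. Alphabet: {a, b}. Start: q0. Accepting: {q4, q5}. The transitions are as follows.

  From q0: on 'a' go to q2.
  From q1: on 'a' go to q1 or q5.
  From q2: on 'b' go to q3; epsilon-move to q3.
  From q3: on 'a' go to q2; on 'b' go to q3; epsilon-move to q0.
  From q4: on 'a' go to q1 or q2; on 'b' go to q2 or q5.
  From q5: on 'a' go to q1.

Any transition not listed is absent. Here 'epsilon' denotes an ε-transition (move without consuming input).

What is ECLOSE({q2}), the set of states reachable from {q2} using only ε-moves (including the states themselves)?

Begin with {q2}.
ε-move q2 → q3; add q3.
ε-move q3 → q0; add q0.

{q0, q2, q3}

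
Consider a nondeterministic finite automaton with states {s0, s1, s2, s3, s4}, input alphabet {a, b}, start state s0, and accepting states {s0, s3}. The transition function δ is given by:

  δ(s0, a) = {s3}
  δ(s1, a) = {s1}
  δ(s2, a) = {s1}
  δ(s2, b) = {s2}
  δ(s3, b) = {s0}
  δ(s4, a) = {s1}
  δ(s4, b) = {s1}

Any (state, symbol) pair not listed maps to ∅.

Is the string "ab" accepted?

Yes

Start in {s0}.
Read 'a': {s0} → {s3}.
Read 'b': {s3} → {s0}.
The final set {s0} contains the accepting state s0.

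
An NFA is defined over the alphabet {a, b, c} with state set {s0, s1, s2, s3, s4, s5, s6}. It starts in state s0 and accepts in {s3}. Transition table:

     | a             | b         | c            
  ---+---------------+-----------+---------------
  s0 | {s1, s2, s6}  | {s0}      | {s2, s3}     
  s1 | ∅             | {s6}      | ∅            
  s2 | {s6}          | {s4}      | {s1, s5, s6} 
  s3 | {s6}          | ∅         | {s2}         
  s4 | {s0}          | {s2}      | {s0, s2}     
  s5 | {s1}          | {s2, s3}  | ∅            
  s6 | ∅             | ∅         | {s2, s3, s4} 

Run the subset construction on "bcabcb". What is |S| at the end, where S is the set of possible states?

Start in {s0}.
Read 'b': s0→{s0}; now {s0}.
Read 'c': s0→{s2, s3}; now {s2, s3}.
Read 'a': s2→{s6}, s3→{s6}; now {s6}.
Read 'b': s6→∅; now ∅.
The set is empty and remains empty for the remaining 2 symbols.
That set has 0 states.

0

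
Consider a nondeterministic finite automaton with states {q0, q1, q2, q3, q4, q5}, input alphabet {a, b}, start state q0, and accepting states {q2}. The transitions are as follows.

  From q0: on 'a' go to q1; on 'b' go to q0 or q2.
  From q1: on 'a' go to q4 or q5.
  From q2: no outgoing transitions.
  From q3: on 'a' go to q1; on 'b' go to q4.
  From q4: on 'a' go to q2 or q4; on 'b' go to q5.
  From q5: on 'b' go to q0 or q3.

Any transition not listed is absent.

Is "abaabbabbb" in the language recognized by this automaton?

No

Start in {q0}.
Read 'a': {q0} → {q1}.
Read 'b': {q1} → ∅.
The set is empty and remains empty for the remaining 8 symbols.
The final set ∅ contains no accepting state.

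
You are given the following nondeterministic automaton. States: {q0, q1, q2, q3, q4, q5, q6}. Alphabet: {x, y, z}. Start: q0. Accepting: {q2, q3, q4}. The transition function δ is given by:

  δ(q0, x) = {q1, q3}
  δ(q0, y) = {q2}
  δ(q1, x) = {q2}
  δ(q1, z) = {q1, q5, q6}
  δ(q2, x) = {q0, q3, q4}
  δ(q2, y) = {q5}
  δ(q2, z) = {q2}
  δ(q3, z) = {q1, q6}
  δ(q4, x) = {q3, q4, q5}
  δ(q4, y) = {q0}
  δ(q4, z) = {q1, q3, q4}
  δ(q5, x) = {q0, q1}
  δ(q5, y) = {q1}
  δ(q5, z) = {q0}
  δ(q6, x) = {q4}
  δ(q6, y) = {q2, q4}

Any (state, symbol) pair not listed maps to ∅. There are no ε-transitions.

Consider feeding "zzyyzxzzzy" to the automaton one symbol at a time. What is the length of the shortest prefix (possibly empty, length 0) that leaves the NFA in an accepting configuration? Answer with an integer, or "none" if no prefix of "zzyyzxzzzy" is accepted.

Start in {q0}.
Read 'z': q0→∅; now ∅.
The set is empty and remains empty for the remaining 9 symbols.
No reachable set along the way intersects F.

none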